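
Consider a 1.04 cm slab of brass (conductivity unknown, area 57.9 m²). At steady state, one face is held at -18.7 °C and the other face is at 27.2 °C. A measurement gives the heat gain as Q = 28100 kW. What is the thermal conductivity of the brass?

ΣR = ΔT/Q = |-18.7 − 27.2|/2.81×10^7 = 1.633×10^-6 K/W
L/(kA) = 1.633×10^-6 ⇒ k = 0.0104/(1.633×10^-6·57.9) = 110 W/m·K

k = 110 W/m·K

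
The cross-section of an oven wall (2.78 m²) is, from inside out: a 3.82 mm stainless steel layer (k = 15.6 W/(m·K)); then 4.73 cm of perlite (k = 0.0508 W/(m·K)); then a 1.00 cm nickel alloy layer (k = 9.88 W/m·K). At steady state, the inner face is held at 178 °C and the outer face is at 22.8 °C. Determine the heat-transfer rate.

Q = 463 W

Series thermal resistances, inner to outer:
  R_stainless steel = L/(kA) = 0.00382/(15.6·2.78) = 8.808×10^-5 K/W
  R_perlite = L/(kA) = 0.0473/(0.0508·2.78) = 0.3349 K/W
  R_nickel alloy = L/(kA) = 0.0100/(9.88·2.78) = 3.641×10^-4 K/W
ΣR = 8.808×10^-5 + 0.3349 + 3.641×10^-4 = 0.3354 K/W
Q = ΔT/ΣR = (178 °C − 22.8 °C)/0.3354 = 463 W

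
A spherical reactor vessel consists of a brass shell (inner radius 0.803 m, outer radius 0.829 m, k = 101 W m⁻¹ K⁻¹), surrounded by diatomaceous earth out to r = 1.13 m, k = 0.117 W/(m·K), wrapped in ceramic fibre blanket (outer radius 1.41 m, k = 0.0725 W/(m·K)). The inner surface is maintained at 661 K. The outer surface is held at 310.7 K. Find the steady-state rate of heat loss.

Resistance network (inner→outer):
  R_brass = (1/0.803 − 1/0.829)/(4πk) = 0.03906/(4π·101) = 3.077×10^-5 K/W
  R_diatomaceous earth = (1/0.829 − 1/1.13)/(4πk) = 0.3213/(4π·0.117) = 0.2185 K/W
  R_ceramic fibre blanket = (1/1.13 − 1/1.41)/(4πk) = 0.1757/(4π·0.0725) = 0.1929 K/W
ΣR = 3.077×10^-5 + 0.2185 + 0.1929 = 0.4114 K/W
Q = ΔT/ΣR = (661 K − 310.7 K)/0.4114 = 851 W

Q = 851 W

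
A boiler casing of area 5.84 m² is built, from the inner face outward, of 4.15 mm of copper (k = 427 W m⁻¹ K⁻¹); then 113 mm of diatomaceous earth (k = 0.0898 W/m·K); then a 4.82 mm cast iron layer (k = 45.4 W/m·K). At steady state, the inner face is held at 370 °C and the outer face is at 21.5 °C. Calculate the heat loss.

Q = 1620 W

Treat each layer as a resistance in series:
  R_copper = L/(kA) = 0.00415/(427·5.84) = 1.664×10^-6 K/W
  R_diatomaceous earth = L/(kA) = 0.113/(0.0898·5.84) = 0.2155 K/W
  R_cast iron = L/(kA) = 0.00482/(45.4·5.84) = 1.818×10^-5 K/W
ΣR = 1.664×10^-6 + 0.2155 + 1.818×10^-5 = 0.2155 K/W
Q = ΔT/ΣR = (370 °C − 21.5 °C)/0.2155 = 1620 W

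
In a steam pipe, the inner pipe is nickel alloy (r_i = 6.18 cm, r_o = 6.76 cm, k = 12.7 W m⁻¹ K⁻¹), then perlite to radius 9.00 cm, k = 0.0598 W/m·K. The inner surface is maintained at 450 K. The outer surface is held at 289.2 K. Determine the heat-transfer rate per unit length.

Series thermal resistances, inner to outer:
  R'_nickel alloy = ln(0.0676/0.0618)/(2πk) = 0.08970/(2π·12.7) = 0.001124 m·K/W
  R'_perlite = ln(0.0900/0.0676)/(2πk) = 0.2862/(2π·0.0598) = 0.7617 m·K/W
ΣR = 0.001124 + 0.7617 = 0.7628 m·K/W
Q' = ΔT/ΣR = (450 K − 289.2 K)/0.7628 = 211 W/m

Q' = 211 W/m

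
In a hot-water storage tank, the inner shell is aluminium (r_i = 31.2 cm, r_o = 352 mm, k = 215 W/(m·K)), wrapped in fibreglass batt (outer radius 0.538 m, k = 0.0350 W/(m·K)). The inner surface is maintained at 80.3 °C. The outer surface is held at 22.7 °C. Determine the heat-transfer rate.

Q = 25.8 W

Series thermal resistances, inner to outer:
  R_aluminium = (1/0.312 − 1/0.352)/(4πk) = 0.3642/(4π·215) = 1.348×10^-4 K/W
  R_fibreglass batt = (1/0.352 − 1/0.538)/(4πk) = 0.9822/(4π·0.0350) = 2.233 K/W
ΣR = 1.348×10^-4 + 2.233 = 2.233 K/W
Q = ΔT/ΣR = (80.3 °C − 22.7 °C)/2.233 = 25.8 W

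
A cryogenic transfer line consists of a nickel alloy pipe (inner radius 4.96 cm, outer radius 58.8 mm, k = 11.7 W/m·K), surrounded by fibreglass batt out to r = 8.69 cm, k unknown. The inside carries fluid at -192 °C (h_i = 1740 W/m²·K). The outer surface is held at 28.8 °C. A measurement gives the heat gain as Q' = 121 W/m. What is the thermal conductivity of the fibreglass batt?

ΣR = ΔT/Q' = |-192 − 28.8|/121 = 1.825 m·K/W
Known resistances:
  R'_conv,in = 1/(2πr h) = 1/(2π·0.0496·1740) = 0.001844 m·K/W
  R'_nickel alloy = ln(0.0588/0.0496)/(2πk) = 0.1702/(2π·11.7) = 0.002315 m·K/W
R_fibreglass batt = ΣR − ΣR_known = 1.825 − 0.004159 = 1.821 m·K/W
ln(r₂/r₁)/(2πk) = 1.821 ⇒ k = 0.3906/(2π·1.821) = 0.0341 W/m·K

k = 0.0341 W/m·K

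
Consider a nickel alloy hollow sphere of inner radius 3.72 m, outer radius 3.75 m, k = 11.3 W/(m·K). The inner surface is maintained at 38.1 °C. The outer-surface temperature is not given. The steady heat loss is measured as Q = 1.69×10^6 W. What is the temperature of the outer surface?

Series resistances:
  R_nickel alloy = (1/3.72 − 1/3.75)/(4πk) = 0.002151/(4π·11.3) = 1.514×10^-5 K/W
ΣR = 1.514×10^-5 K/W
ΔT = Q·ΣR = 1.69×10^6 × 1.514×10^-5 = 25.59 K
Heat flows outward, so T_out = T_in − ΔT = 38.1 − 25.59 = 12.5 °C

T_out = 12.5 °C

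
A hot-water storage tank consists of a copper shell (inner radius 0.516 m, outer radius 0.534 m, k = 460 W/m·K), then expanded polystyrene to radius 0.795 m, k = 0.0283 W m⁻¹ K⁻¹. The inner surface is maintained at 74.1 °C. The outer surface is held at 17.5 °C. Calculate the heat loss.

Q = 32.7 W

Treat each layer as a resistance in series:
  R_copper = (1/0.516 − 1/0.534)/(4πk) = 0.06533/(4π·460) = 1.130×10^-5 K/W
  R_expanded polystyrene = (1/0.534 − 1/0.795)/(4πk) = 0.6148/(4π·0.0283) = 1.729 K/W
ΣR = 1.130×10^-5 + 1.729 = 1.729 K/W
Q = ΔT/ΣR = (74.1 °C − 17.5 °C)/1.729 = 32.7 W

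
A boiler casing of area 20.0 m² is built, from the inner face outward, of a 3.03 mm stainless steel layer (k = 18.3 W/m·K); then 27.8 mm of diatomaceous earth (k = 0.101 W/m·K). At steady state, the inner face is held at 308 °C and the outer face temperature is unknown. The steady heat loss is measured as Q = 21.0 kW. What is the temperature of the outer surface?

Series resistances:
  R_stainless steel = L/(kA) = 0.00303/(18.3·20.0) = 8.279×10^-6 K/W
  R_diatomaceous earth = L/(kA) = 0.0278/(0.101·20.0) = 0.01376 K/W
ΣR = 0.01377 K/W
ΔT = Q·ΣR = 21000 × 0.01377 = 289.2 K
Heat flows outward, so T_out = T_in − ΔT = 308 − 289.2 = 18.8 °C

T_out = 18.8 °C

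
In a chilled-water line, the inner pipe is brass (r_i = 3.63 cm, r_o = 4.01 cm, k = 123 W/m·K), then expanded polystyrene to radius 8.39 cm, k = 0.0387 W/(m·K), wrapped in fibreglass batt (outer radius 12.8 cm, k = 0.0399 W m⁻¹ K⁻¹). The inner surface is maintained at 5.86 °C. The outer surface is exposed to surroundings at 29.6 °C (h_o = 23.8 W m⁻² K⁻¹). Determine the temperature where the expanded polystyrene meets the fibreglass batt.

T = 21.0 °C

Resistance network (inner→outer):
  R'_brass = ln(0.0401/0.0363)/(2πk) = 0.09956/(2π·123) = 1.288×10^-4 m·K/W
  R'_expanded polystyrene = ln(0.0839/0.0401)/(2πk) = 0.7382/(2π·0.0387) = 3.036 m·K/W
  R'_fibreglass batt = ln(0.128/0.0839)/(2πk) = 0.4224/(2π·0.0399) = 1.685 m·K/W
  R'_conv,out = 1/(2πr h) = 1/(2π·0.128·23.8) = 0.05224 m·K/W
ΣR = 1.288×10^-4 + 3.036 + 1.685 + 0.05224 = 4.773 m·K/W
Q' = ΔT/ΣR = (5.86 °C − 29.6 °C)/4.773 = -4.974 W/m
From the inner boundary to the expanded polystyrene/fibreglass batt interface, ΣR_partial = 3.036 m·K/W.
T_interface = T_in − Q'·ΣR_partial = 5.86 °C − (-4.974)(3.036) = 21.0 °C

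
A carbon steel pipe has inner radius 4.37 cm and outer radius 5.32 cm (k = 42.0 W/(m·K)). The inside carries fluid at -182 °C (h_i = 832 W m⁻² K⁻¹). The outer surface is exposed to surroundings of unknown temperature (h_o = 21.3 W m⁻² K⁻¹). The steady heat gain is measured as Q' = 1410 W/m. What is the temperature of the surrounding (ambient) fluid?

T_out = 23.3 °C

Series resistances:
  R'_conv,in = 1/(2πr h) = 1/(2π·0.0437·832) = 0.004377 m·K/W
  R'_carbon steel = ln(0.0532/0.0437)/(2πk) = 0.1967/(2π·42.0) = 7.454×10^-4 m·K/W
  R'_conv,out = 1/(2πr h) = 1/(2π·0.0532·21.3) = 0.1405 m·K/W
ΣR = 0.1456 m·K/W
ΔT = Q'·ΣR = 1410 × 0.1456 = 205.3 K
Heat flows inward, so T_out = T_in + ΔT = -182 + 205.3 = 23.3 °C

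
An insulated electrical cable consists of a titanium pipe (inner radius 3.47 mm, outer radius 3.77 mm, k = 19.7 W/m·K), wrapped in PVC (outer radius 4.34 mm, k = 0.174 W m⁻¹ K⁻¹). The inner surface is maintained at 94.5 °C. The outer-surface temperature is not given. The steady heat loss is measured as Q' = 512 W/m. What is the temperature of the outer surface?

T_out = 28.2 °C

Series resistances:
  R'_titanium = ln(0.00377/0.00347)/(2πk) = 0.08292/(2π·19.7) = 6.699×10^-4 m·K/W
  R'_PVC = ln(0.00434/0.00377)/(2πk) = 0.1408/(2π·0.174) = 0.1288 m·K/W
ΣR = 0.1295 m·K/W
ΔT = Q'·ΣR = 512 × 0.1295 = 66.30 K
Heat flows outward, so T_out = T_in − ΔT = 94.5 − 66.30 = 28.2 °C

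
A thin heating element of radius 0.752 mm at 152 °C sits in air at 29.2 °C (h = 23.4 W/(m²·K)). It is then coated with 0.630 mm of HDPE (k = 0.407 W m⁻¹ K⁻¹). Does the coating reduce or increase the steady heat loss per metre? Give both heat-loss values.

Critical radius for a cylinder: r_cr = k/h = 0.0174 m = 1.74 cm.
Outer radius after coating: r₂ = 7.52×10^-4 + 6.30×10^-4 = 0.001382 m.
Since r₁ < r_cr and r₂ ≤ r_cr, the coating moves toward the maximum at r_cr — heat loss rises.
Bare: R = 1/(2πr₁h) = 9.045 m·K/W; Q = 122.8/9.045 = 13.6 W/m.
Coated: R = R_cond + R_conv = 5.159 m·K/W; Q = 122.8/5.159 = 23.8 W/m.

increases: 13.6 → 23.8 W/m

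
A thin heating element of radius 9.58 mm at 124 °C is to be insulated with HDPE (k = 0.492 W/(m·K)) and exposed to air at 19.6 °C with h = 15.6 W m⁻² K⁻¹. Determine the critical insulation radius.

r_cr = 3.15 cm

For a cylinder, r_cr = k_ins/h = 0.492/15.6 = 0.0315 m = 3.15 cm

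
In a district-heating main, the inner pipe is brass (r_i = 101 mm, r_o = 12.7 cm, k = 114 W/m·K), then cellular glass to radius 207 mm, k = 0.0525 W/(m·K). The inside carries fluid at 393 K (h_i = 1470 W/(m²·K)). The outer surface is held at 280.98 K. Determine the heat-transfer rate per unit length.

Q' = 75.6 W/m

Resistance network (inner→outer):
  R'_conv,in = 1/(2πr h) = 1/(2π·0.101·1470) = 0.001072 m·K/W
  R'_brass = ln(0.127/0.101)/(2πk) = 0.2291/(2π·114) = 3.198×10^-4 m·K/W
  R'_cellular glass = ln(0.207/0.127)/(2πk) = 0.4885/(2π·0.0525) = 1.481 m·K/W
ΣR = 0.001072 + 3.198×10^-4 + 1.481 = 1.482 m·K/W
Q' = ΔT/ΣR = (393 K − 280.98 K)/1.482 = 75.6 W/m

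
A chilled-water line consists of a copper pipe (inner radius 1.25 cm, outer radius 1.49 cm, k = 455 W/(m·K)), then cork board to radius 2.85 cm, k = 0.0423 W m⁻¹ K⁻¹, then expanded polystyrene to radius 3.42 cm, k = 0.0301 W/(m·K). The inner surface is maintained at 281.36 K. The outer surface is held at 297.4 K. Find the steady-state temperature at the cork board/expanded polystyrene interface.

Treat each layer as a resistance in series:
  R'_copper = ln(0.0149/0.0125)/(2πk) = 0.1756/(2π·455) = 6.143×10^-5 m·K/W
  R'_cork board = ln(0.0285/0.0149)/(2πk) = 0.6485/(2π·0.0423) = 2.440 m·K/W
  R'_expanded polystyrene = ln(0.0342/0.0285)/(2πk) = 0.1823/(2π·0.0301) = 0.9640 m·K/W
ΣR = 6.143×10^-5 + 2.440 + 0.9640 = 3.404 m·K/W
Q' = ΔT/ΣR = (281.36 K − 297.4 K)/3.404 = -4.712 W/m
From the inner boundary to the cork board/expanded polystyrene interface, ΣR_partial = 2.440 m·K/W.
T_interface = T_in − Q'·ΣR_partial = 281.36 K − (-4.712)(2.440) = 292.9 K

T = 292.9 K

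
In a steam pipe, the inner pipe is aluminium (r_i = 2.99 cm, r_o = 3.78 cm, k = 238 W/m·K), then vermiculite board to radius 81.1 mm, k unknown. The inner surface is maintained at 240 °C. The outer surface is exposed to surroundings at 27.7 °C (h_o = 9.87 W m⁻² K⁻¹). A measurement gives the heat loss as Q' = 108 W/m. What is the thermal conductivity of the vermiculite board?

ΣR = ΔT/Q' = |240 − 27.7|/108 = 1.966 m·K/W
Known resistances:
  R'_aluminium = ln(0.0378/0.0299)/(2πk) = 0.2345/(2π·238) = 1.568×10^-4 m·K/W
  R'_conv,out = 1/(2πr h) = 1/(2π·0.0811·9.87) = 0.1988 m·K/W
R_vermiculite board = ΣR − ΣR_known = 1.966 − 0.1990 = 1.767 m·K/W
ln(r₂/r₁)/(2πk) = 1.767 ⇒ k = 0.7634/(2π·1.767) = 0.0688 W/m·K

k = 0.0688 W/m·K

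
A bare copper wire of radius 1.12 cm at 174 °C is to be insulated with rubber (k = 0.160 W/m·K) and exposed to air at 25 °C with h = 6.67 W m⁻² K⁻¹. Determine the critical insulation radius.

For a cylinder, r_cr = k_ins/h = 0.160/6.67 = 0.0240 m = 2.40 cm

r_cr = 2.40 cm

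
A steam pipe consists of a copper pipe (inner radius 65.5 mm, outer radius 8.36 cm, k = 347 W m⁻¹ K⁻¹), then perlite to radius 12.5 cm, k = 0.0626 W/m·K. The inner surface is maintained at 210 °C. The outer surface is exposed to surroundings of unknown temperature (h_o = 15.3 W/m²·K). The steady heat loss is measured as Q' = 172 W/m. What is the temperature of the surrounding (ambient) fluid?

T_out = 19.8 °C

Series resistances:
  R'_copper = ln(0.0836/0.0655)/(2πk) = 0.2440/(2π·347) = 1.119×10^-4 m·K/W
  R'_perlite = ln(0.125/0.0836)/(2πk) = 0.4023/(2π·0.0626) = 1.023 m·K/W
  R'_conv,out = 1/(2πr h) = 1/(2π·0.125·15.3) = 0.08322 m·K/W
ΣR = 1.106 m·K/W
ΔT = Q'·ΣR = 172 × 1.106 = 190.2 K
Heat flows outward, so T_out = T_in − ΔT = 210 − 190.2 = 19.8 °C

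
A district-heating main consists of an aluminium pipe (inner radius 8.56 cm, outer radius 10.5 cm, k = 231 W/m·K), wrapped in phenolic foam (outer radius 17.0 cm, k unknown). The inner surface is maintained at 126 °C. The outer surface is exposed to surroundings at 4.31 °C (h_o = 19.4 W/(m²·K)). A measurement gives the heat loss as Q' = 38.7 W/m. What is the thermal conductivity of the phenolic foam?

k = 0.0248 W/m·K

ΣR = ΔT/Q' = |126 − 4.31|/38.7 = 3.144 m·K/W
Known resistances:
  R'_aluminium = ln(0.105/0.0856)/(2πk) = 0.2043/(2π·231) = 1.407×10^-4 m·K/W
  R'_conv,out = 1/(2πr h) = 1/(2π·0.170·19.4) = 0.04826 m·K/W
R_phenolic foam = ΣR − ΣR_known = 3.144 − 0.04840 = 3.096 m·K/W
ln(r₂/r₁)/(2πk) = 3.096 ⇒ k = 0.4818/(2π·3.096) = 0.0248 W/m·K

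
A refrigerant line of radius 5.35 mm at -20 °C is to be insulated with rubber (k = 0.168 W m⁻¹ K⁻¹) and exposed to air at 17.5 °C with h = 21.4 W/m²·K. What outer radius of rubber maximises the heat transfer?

For a cylinder, r_cr = k_ins/h = 0.168/21.4 = 0.00785 m = 0.785 cm

r_cr = 0.785 cm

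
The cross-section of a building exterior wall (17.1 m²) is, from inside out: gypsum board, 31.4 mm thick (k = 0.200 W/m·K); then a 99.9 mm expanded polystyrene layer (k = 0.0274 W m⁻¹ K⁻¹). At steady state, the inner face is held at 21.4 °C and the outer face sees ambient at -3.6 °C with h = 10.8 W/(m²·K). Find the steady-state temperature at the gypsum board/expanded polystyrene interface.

Resistance network (inner→outer):
  R_gypsum board = L/(kA) = 0.0314/(0.200·17.1) = 0.009181 K/W
  R_expanded polystyrene = L/(kA) = 0.0999/(0.0274·17.1) = 0.2132 K/W
  R_conv,out = 1/(hA) = 1/(10.8·17.1) = 0.005415 K/W
ΣR = 0.009181 + 0.2132 + 0.005415 = 0.2278 K/W
Q = ΔT/ΣR = (21.4 °C − -3.6 °C)/0.2278 = 109.7 W
From the inner boundary to the gypsum board/expanded polystyrene interface, ΣR_partial = 0.009181 K/W.
T_interface = T_in − Q·ΣR_partial = 21.4 °C − (109.7)(0.009181) = 20.4 °C

T = 20.4 °C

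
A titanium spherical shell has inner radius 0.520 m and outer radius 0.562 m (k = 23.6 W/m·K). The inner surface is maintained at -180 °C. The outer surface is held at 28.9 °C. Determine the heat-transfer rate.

Q = 4πk·ΔT/(1/r₁ − 1/r₂) = 4π × 23.6 × 208.9 / (1/0.520 − 1/0.562) = 4.31×10^5 W

Q = 431 kW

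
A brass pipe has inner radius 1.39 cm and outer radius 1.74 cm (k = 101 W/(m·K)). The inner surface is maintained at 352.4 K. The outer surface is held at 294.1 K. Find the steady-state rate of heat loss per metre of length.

Q' = 2πk·ΔT/ln(r₂/r₁) = 2π × 101 × 58.3 / ln(0.0174/0.0139) = 1.65×10^5 W/m

Q' = 165 kW/m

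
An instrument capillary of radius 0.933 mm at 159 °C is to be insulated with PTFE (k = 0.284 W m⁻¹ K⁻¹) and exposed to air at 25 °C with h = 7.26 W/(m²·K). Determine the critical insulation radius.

r_cr = 3.91 cm

For a cylinder, r_cr = k_ins/h = 0.284/7.26 = 0.0391 m = 3.91 cm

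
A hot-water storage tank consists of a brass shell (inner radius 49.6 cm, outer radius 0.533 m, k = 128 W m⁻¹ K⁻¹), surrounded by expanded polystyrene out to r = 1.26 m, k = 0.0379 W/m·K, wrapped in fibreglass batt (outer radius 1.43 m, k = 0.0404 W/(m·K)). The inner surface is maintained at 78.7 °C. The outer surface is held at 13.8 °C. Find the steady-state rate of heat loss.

Series thermal resistances, inner to outer:
  R_brass = (1/0.496 − 1/0.533)/(4πk) = 0.1400/(4π·128) = 8.701×10^-5 K/W
  R_expanded polystyrene = (1/0.533 − 1/1.26)/(4πk) = 1.083/(4π·0.0379) = 2.273 K/W
  R_fibreglass batt = (1/1.26 − 1/1.43)/(4πk) = 0.09435/(4π·0.0404) = 0.1858 K/W
ΣR = 8.701×10^-5 + 2.273 + 0.1858 = 2.459 K/W
Q = ΔT/ΣR = (78.7 °C − 13.8 °C)/2.459 = 26.4 W

Q = 26.4 W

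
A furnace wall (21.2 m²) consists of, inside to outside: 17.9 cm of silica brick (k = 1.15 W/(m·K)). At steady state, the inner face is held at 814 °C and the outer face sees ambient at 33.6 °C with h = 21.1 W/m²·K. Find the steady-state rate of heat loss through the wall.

Q = 81500 W

Resistance network (inner→outer):
  R_silica brick = L/(kA) = 0.179/(1.15·21.2) = 0.007342 K/W
  R_conv,out = 1/(hA) = 1/(21.1·21.2) = 0.002236 K/W
ΣR = 0.007342 + 0.002236 = 0.009578 K/W
Q = ΔT/ΣR = (814 °C − 33.6 °C)/0.009578 = 81500 W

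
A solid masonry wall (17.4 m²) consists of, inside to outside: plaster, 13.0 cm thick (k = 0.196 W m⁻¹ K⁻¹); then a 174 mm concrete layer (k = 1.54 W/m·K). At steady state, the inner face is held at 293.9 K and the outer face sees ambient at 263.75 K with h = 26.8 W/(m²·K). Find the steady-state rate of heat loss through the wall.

Q = 645 W

Resistance network (inner→outer):
  R_plaster = L/(kA) = 0.130/(0.196·17.4) = 0.03812 K/W
  R_concrete = L/(kA) = 0.174/(1.54·17.4) = 0.006494 K/W
  R_conv,out = 1/(hA) = 1/(26.8·17.4) = 0.002144 K/W
ΣR = 0.03812 + 0.006494 + 0.002144 = 0.04676 K/W
Q = ΔT/ΣR = (293.9 K − 263.75 K)/0.04676 = 645 W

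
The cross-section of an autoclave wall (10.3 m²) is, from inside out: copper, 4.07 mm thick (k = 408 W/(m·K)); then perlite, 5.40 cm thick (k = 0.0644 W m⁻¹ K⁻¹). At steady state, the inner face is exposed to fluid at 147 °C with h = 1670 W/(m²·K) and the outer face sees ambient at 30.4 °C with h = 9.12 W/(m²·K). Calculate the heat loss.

Treat each layer as a resistance in series:
  R_conv,in = 1/(hA) = 1/(1670·10.3) = 5.814×10^-5 K/W
  R_copper = L/(kA) = 0.00407/(408·10.3) = 9.685×10^-7 K/W
  R_perlite = L/(kA) = 0.0540/(0.0644·10.3) = 0.08141 K/W
  R_conv,out = 1/(hA) = 1/(9.12·10.3) = 0.01065 K/W
ΣR = 5.814×10^-5 + 9.685×10^-7 + 0.08141 + 0.01065 = 0.09212 K/W
Q = ΔT/ΣR = (147 °C − 30.4 °C)/0.09212 = 1270 W

Q = 1270 W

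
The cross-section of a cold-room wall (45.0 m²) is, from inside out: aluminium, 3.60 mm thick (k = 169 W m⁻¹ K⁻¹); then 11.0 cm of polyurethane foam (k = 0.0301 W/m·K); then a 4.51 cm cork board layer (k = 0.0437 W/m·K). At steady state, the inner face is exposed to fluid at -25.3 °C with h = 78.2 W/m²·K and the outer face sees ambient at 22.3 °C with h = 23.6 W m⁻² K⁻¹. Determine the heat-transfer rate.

Q = 452 W

Series thermal resistances, inner to outer:
  R_conv,in = 1/(hA) = 1/(78.2·45.0) = 2.842×10^-4 K/W
  R_aluminium = L/(kA) = 0.00360/(169·45.0) = 4.734×10^-7 K/W
  R_polyurethane foam = L/(kA) = 0.110/(0.0301·45.0) = 0.08121 K/W
  R_cork board = L/(kA) = 0.0451/(0.0437·45.0) = 0.02293 K/W
  R_conv,out = 1/(hA) = 1/(23.6·45.0) = 9.416×10^-4 K/W
ΣR = 2.842×10^-4 + 4.734×10^-7 + 0.08121 + 0.02293 + 9.416×10^-4 = 0.1054 K/W
Q = ΔT/ΣR = (-25.3 °C − 22.3 °C)/0.1054 = -452 W
(Negative Q ⇒ heat flows inward; heat gain = 452 W.)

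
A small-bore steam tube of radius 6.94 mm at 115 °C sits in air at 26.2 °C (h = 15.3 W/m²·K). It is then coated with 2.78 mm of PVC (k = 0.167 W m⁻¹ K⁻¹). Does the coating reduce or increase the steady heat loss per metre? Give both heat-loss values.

Critical radius for a cylinder: r_cr = k/h = 0.0109 m = 1.09 cm.
Outer radius after coating: r₂ = 0.00694 + 0.00278 = 0.00972 m.
Since r₁ < r_cr and r₂ ≤ r_cr, the coating moves toward the maximum at r_cr — heat loss rises.
Bare: R = 1/(2πr₁h) = 1.499 m·K/W; Q = 88.8/1.499 = 59.2 W/m.
Coated: R = R_cond + R_conv = 1.391 m·K/W; Q = 88.8/1.391 = 63.8 W/m.

increases: 59.2 → 63.8 W/m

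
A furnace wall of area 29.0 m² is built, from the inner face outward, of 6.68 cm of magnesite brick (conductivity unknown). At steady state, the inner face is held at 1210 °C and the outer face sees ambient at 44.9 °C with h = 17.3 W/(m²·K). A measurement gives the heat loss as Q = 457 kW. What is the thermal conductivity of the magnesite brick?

ΣR = ΔT/Q = |1210 − 44.9|/4.57×10^5 = 0.002549 K/W
Known resistances:
  R_conv,out = 1/(hA) = 1/(17.3·29.0) = 0.001993 K/W
R_magnesite brick = ΣR − ΣR_known = 0.002549 − 0.001993 = 5.560×10^-4 K/W
L/(kA) = 5.560×10^-4 ⇒ k = 0.0668/(5.560×10^-4·29.0) = 4.14 W/m·K

k = 4.14 W/m·K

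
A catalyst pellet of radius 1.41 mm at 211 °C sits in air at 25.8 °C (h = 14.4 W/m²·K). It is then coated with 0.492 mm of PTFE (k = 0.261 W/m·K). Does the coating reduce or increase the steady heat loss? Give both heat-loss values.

increases: 0.0666 → 0.117 W

Critical radius for a sphere: r_cr = 2k/h = 0.0362 m = 3.62 cm.
Outer radius after coating: r₂ = 0.00141 + 4.92×10^-4 = 0.001902 m.
Since r₁ < r_cr and r₂ ≤ r_cr, the coating moves toward the maximum at r_cr — heat loss rises.
Bare: R = 1/(4πr₁²h) = 2780 K/W; Q = 185.2/2780 = 0.0666 W.
Coated: R = R_cond + R_conv = 1584 K/W; Q = 185.2/1584 = 0.117 W.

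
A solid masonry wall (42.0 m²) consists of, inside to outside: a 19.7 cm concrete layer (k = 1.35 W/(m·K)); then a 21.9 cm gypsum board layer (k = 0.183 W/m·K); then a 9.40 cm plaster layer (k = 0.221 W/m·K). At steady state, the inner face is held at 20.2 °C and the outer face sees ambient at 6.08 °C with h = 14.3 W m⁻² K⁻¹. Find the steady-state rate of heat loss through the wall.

Q = 323 W

Resistance network (inner→outer):
  R_concrete = L/(kA) = 0.197/(1.35·42.0) = 0.003474 K/W
  R_gypsum board = L/(kA) = 0.219/(0.183·42.0) = 0.02849 K/W
  R_plaster = L/(kA) = 0.0940/(0.221·42.0) = 0.01013 K/W
  R_conv,out = 1/(hA) = 1/(14.3·42.0) = 0.001665 K/W
ΣR = 0.003474 + 0.02849 + 0.01013 + 0.001665 = 0.04376 K/W
Q = ΔT/ΣR = (20.2 °C − 6.08 °C)/0.04376 = 323 W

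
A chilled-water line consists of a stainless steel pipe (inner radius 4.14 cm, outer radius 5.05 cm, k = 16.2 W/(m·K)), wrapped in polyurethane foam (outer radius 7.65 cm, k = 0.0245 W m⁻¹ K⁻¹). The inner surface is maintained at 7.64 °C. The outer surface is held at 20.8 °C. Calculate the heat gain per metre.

Q' = 4.87 W/m

Series thermal resistances, inner to outer:
  R'_stainless steel = ln(0.0505/0.0414)/(2πk) = 0.1987/(2π·16.2) = 0.001952 m·K/W
  R'_polyurethane foam = ln(0.0765/0.0505)/(2πk) = 0.4153/(2π·0.0245) = 2.698 m·K/W
ΣR = 0.001952 + 2.698 = 2.700 m·K/W
Q' = ΔT/ΣR = (7.64 °C − 20.8 °C)/2.700 = -4.87 W/m
(Negative Q' ⇒ heat flows inward; heat gain = 4.87 W/m.)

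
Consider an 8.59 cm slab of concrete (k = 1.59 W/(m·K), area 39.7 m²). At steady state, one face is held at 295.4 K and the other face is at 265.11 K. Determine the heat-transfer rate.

Q = kA·ΔT/L = 1.59 × 39.7 × |295.4 K − 265.11 K| / 0.0859 = 22300 W

Q = 22.3 kW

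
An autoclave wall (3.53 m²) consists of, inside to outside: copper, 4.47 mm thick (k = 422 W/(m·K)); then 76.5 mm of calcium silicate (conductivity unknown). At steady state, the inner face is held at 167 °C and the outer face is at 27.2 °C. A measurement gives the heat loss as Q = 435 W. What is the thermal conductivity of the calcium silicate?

ΣR = ΔT/Q = |167 − 27.2|/435 = 0.3214 K/W
Known resistances:
  R_copper = L/(kA) = 0.00447/(422·3.53) = 3.001×10^-6 K/W
R_calcium silicate = ΣR − ΣR_known = 0.3214 − 3.001×10^-6 = 0.3214 K/W
L/(kA) = 0.3214 ⇒ k = 0.0765/(0.3214·3.53) = 0.0674 W/m·K

k = 0.0674 W/m·K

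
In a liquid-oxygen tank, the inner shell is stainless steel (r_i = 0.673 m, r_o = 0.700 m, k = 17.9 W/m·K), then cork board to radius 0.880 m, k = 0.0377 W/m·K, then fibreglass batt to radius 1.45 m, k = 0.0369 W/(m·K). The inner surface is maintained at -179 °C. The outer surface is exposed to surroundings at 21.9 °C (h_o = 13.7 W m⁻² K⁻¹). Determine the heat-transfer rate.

Series thermal resistances, inner to outer:
  R_stainless steel = (1/0.673 − 1/0.700)/(4πk) = 0.05731/(4π·17.9) = 2.548×10^-4 K/W
  R_cork board = (1/0.700 − 1/0.880)/(4πk) = 0.2922/(4π·0.0377) = 0.6168 K/W
  R_fibreglass batt = (1/0.880 − 1/1.45)/(4πk) = 0.4467/(4π·0.0369) = 0.9634 K/W
  R_conv,out = 1/(4πr²h) = 1/(4π·1.45²·13.7) = 0.002763 K/W
ΣR = 2.548×10^-4 + 0.6168 + 0.9634 + 0.002763 = 1.583 K/W
Q = ΔT/ΣR = (-179 °C − 21.9 °C)/1.583 = -127 W
(Negative Q ⇒ heat flows inward; heat gain = 127 W.)

Q = 127 W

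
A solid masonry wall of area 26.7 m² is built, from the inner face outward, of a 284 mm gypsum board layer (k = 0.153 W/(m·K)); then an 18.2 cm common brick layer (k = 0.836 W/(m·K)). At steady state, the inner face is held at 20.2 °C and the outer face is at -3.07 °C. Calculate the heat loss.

Series thermal resistances, inner to outer:
  R_gypsum board = L/(kA) = 0.284/(0.153·26.7) = 0.06952 K/W
  R_common brick = L/(kA) = 0.182/(0.836·26.7) = 0.008154 K/W
ΣR = 0.06952 + 0.008154 = 0.07767 K/W
Q = ΔT/ΣR = (20.2 °C − -3.07 °C)/0.07767 = 300 W

Q = 300 W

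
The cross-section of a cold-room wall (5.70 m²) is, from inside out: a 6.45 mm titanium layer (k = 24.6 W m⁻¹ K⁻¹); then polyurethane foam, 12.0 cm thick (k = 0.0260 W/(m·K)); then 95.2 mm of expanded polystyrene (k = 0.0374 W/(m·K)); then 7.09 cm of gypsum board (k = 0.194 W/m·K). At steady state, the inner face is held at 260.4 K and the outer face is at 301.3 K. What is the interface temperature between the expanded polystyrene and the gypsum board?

Resistance network (inner→outer):
  R_titanium = L/(kA) = 0.00645/(24.6·5.70) = 4.600×10^-5 K/W
  R_polyurethane foam = L/(kA) = 0.120/(0.0260·5.70) = 0.8097 K/W
  R_expanded polystyrene = L/(kA) = 0.0952/(0.0374·5.70) = 0.4466 K/W
  R_gypsum board = L/(kA) = 0.0709/(0.194·5.70) = 0.06412 K/W
ΣR = 4.600×10^-5 + 0.8097 + 0.4466 + 0.06412 = 1.320 K/W
Q = ΔT/ΣR = (260.4 K − 301.3 K)/1.320 = -30.98 W
From the inner boundary to the expanded polystyrene/gypsum board interface, ΣR_partial = 1.256 K/W.
T_interface = T_in − Q·ΣR_partial = 260.4 K − (-30.98)(1.256) = 299.3 K

T = 299.3 K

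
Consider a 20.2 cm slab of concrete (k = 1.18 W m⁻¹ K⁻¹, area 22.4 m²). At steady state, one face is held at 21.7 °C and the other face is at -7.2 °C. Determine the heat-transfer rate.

Q = 3780 W

Q = kA·ΔT/L = 1.18 × 22.4 × |21.7 °C − -7.2 °C| / 0.202 = 3780 W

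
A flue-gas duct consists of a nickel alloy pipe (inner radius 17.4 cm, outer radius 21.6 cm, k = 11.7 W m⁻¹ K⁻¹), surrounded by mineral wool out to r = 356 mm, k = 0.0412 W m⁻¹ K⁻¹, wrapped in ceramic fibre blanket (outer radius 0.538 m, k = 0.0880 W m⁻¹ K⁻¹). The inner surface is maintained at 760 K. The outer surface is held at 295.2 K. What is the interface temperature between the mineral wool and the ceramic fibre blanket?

Resistance network (inner→outer):
  R'_nickel alloy = ln(0.216/0.174)/(2πk) = 0.2162/(2π·11.7) = 0.002941 m·K/W
  R'_mineral wool = ln(0.356/0.216)/(2πk) = 0.4997/(2π·0.0412) = 1.930 m·K/W
  R'_ceramic fibre blanket = ln(0.538/0.356)/(2πk) = 0.4129/(2π·0.0880) = 0.7468 m·K/W
ΣR = 0.002941 + 1.930 + 0.7468 = 2.680 m·K/W
Q' = ΔT/ΣR = (760 K − 295.2 K)/2.680 = 173.4 W/m
From the inner boundary to the mineral wool/ceramic fibre blanket interface, ΣR_partial = 1.933 m·K/W.
T_interface = T_in − Q'·ΣR_partial = 760 K − (173.4)(1.933) = 425 K

T = 425 K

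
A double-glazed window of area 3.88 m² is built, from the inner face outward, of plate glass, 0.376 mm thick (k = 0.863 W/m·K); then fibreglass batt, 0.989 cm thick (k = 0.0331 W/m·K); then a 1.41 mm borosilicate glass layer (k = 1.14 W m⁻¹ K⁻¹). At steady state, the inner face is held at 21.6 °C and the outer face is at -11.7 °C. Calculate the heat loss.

Series thermal resistances, inner to outer:
  R_plate glass = L/(kA) = 3.76×10^-4/(0.863·3.88) = 1.123×10^-4 K/W
  R_fibreglass batt = L/(kA) = 0.00989/(0.0331·3.88) = 0.07701 K/W
  R_borosilicate glass = L/(kA) = 0.00141/(1.14·3.88) = 3.188×10^-4 K/W
ΣR = 1.123×10^-4 + 0.07701 + 3.188×10^-4 = 0.07744 K/W
Q = ΔT/ΣR = (21.6 °C − -11.7 °C)/0.07744 = 430 W

Q = 430 W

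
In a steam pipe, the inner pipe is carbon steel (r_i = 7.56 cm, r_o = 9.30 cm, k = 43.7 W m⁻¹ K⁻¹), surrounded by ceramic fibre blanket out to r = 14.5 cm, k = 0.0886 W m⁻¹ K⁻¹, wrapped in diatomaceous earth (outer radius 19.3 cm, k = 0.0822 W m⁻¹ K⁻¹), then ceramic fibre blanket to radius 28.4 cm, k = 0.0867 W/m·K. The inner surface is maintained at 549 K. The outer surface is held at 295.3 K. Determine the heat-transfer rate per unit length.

Q' = 123 W/m

Resistance network (inner→outer):
  R'_carbon steel = ln(0.0930/0.0756)/(2πk) = 0.2071/(2π·43.7) = 7.544×10^-4 m·K/W
  R'_ceramic fibre blanket = ln(0.145/0.0930)/(2πk) = 0.4441/(2π·0.0886) = 0.7978 m·K/W
  R'_diatomaceous earth = ln(0.193/0.145)/(2πk) = 0.2860/(2π·0.0822) = 0.5537 m·K/W
  R'_ceramic fibre blanket = ln(0.284/0.193)/(2πk) = 0.3863/(2π·0.0867) = 0.7091 m·K/W
ΣR = 7.544×10^-4 + 0.7978 + 0.5537 + 0.7091 = 2.061 m·K/W
Q' = ΔT/ΣR = (549 K − 295.3 K)/2.061 = 123 W/m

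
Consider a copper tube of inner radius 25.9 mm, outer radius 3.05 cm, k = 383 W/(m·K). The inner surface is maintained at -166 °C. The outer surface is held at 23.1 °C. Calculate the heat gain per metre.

Q' = 2.78×10^6 W/m

Q' = 2πk·ΔT/ln(r₂/r₁) = 2π × 383 × 189.1 / ln(0.0305/0.0259) = 2.78×10^6 W/m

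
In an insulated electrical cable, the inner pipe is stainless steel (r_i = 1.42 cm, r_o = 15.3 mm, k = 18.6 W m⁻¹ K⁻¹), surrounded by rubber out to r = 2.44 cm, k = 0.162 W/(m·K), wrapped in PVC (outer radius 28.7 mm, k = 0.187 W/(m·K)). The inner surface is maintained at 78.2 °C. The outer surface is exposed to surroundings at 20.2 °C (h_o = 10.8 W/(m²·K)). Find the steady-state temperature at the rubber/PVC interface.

Treat each layer as a resistance in series:
  R'_stainless steel = ln(0.0153/0.0142)/(2πk) = 0.07461/(2π·18.6) = 6.384×10^-4 m·K/W
  R'_rubber = ln(0.0244/0.0153)/(2πk) = 0.4667/(2π·0.162) = 0.4585 m·K/W
  R'_PVC = ln(0.0287/0.0244)/(2πk) = 0.1623/(2π·0.187) = 0.1381 m·K/W
  R'_conv,out = 1/(2πr h) = 1/(2π·0.0287·10.8) = 0.5135 m·K/W
ΣR = 6.384×10^-4 + 0.4585 + 0.1381 + 0.5135 = 1.111 m·K/W
Q' = ΔT/ΣR = (78.2 °C − 20.2 °C)/1.111 = 52.21 W/m
From the inner boundary to the rubber/PVC interface, ΣR_partial = 0.4591 m·K/W.
T_interface = T_in − Q'·ΣR_partial = 78.2 °C − (52.21)(0.4591) = 54.2 °C

T = 54.2 °C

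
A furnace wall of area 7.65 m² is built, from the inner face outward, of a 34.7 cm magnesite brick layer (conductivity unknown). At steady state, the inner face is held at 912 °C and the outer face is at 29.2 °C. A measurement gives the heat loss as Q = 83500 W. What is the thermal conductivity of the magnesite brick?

k = 4.29 W/m·K

ΣR = ΔT/Q = |912 − 29.2|/83500 = 0.01057 K/W
L/(kA) = 0.01057 ⇒ k = 0.347/(0.01057·7.65) = 4.29 W/m·K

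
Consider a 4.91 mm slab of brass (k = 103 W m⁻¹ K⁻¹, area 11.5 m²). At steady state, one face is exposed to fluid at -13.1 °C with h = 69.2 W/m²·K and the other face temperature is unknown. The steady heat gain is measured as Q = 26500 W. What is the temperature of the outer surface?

Series resistances:
  R_conv,in = 1/(hA) = 1/(69.2·11.5) = 0.001257 K/W
  R_brass = L/(kA) = 0.00491/(103·11.5) = 4.145×10^-6 K/W
ΣR = 0.001261 K/W
ΔT = Q·ΣR = 26500 × 0.001261 = 33.42 K
Heat flows inward, so T_out = T_in + ΔT = -13.1 + 33.42 = 20.3 °C

T_out = 20.3 °C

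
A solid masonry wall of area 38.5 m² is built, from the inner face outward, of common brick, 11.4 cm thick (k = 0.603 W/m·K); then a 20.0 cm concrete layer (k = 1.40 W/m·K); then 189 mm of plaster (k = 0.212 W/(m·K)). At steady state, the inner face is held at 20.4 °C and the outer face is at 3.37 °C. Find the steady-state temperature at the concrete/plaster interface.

T = 15.8 °C

Treat each layer as a resistance in series:
  R_common brick = L/(kA) = 0.114/(0.603·38.5) = 0.004911 K/W
  R_concrete = L/(kA) = 0.200/(1.40·38.5) = 0.003711 K/W
  R_plaster = L/(kA) = 0.189/(0.212·38.5) = 0.02316 K/W
ΣR = 0.004911 + 0.003711 + 0.02316 = 0.03178 K/W
Q = ΔT/ΣR = (20.4 °C − 3.37 °C)/0.03178 = 535.9 W
From the inner boundary to the concrete/plaster interface, ΣR_partial = 0.008622 K/W.
T_interface = T_in − Q·ΣR_partial = 20.4 °C − (535.9)(0.008622) = 15.8 °C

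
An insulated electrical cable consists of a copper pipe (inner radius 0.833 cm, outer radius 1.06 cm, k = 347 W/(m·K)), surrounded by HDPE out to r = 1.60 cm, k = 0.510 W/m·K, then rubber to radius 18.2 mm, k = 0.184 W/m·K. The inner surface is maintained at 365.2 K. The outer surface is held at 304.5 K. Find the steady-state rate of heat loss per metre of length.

Q' = 253 W/m

Series thermal resistances, inner to outer:
  R'_copper = ln(0.0106/0.00833)/(2πk) = 0.2410/(2π·347) = 1.105×10^-4 m·K/W
  R'_HDPE = ln(0.0160/0.0106)/(2πk) = 0.4117/(2π·0.510) = 0.1285 m·K/W
  R'_rubber = ln(0.0182/0.0160)/(2πk) = 0.1288/(2π·0.184) = 0.1114 m·K/W
ΣR = 1.105×10^-4 + 0.1285 + 0.1114 = 0.2400 m·K/W
Q' = ΔT/ΣR = (365.2 K − 304.5 K)/0.2400 = 253 W/m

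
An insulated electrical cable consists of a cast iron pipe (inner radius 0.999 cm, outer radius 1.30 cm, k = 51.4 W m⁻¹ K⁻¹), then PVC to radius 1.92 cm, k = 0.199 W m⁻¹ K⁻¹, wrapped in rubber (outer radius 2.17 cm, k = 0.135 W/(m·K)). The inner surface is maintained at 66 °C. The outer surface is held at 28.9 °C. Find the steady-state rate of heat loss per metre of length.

Q' = 81.2 W/m

Series thermal resistances, inner to outer:
  R'_cast iron = ln(0.0130/0.00999)/(2πk) = 0.2634/(2π·51.4) = 8.155×10^-4 m·K/W
  R'_PVC = ln(0.0192/0.0130)/(2πk) = 0.3900/(2π·0.199) = 0.3119 m·K/W
  R'_rubber = ln(0.0217/0.0192)/(2πk) = 0.1224/(2π·0.135) = 0.1443 m·K/W
ΣR = 8.155×10^-4 + 0.3119 + 0.1443 = 0.4570 m·K/W
Q' = ΔT/ΣR = (66 °C − 28.9 °C)/0.4570 = 81.2 W/m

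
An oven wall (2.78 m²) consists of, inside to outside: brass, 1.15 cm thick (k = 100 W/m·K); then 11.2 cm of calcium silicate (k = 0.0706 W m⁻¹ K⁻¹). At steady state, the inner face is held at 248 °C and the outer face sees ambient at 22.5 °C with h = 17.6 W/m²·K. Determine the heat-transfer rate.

Q = 381 W

Treat each layer as a resistance in series:
  R_brass = L/(kA) = 0.0115/(100·2.78) = 4.137×10^-5 K/W
  R_calcium silicate = L/(kA) = 0.112/(0.0706·2.78) = 0.5706 K/W
  R_conv,out = 1/(hA) = 1/(17.6·2.78) = 0.02044 K/W
ΣR = 4.137×10^-5 + 0.5706 + 0.02044 = 0.5911 K/W
Q = ΔT/ΣR = (248 °C − 22.5 °C)/0.5911 = 381 W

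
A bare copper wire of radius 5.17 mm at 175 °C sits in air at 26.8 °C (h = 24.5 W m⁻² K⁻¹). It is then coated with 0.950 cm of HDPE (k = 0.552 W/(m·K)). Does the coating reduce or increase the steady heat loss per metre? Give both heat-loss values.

Critical radius for a cylinder: r_cr = k/h = 0.0225 m = 2.25 cm.
Outer radius after coating: r₂ = 0.00517 + 0.00950 = 0.01467 m.
Since r₁ < r_cr and r₂ ≤ r_cr, the coating moves toward the maximum at r_cr — heat loss rises.
Bare: R = 1/(2πr₁h) = 1.257 m·K/W; Q = 148.2/1.257 = 118 W/m.
Coated: R = R_cond + R_conv = 0.7435 m·K/W; Q = 148.2/0.7435 = 199 W/m.

increases: 118 → 199 W/m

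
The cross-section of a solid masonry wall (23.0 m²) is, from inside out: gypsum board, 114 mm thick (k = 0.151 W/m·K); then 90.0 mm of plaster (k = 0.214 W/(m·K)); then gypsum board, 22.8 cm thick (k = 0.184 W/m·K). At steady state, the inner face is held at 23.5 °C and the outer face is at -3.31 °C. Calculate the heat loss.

Series thermal resistances, inner to outer:
  R_gypsum board = L/(kA) = 0.114/(0.151·23.0) = 0.03282 K/W
  R_plaster = L/(kA) = 0.0900/(0.214·23.0) = 0.01829 K/W
  R_gypsum board = L/(kA) = 0.228/(0.184·23.0) = 0.05388 K/W
ΣR = 0.03282 + 0.01829 + 0.05388 = 0.1050 K/W
Q = ΔT/ΣR = (23.5 °C − -3.31 °C)/0.1050 = 255 W

Q = 255 W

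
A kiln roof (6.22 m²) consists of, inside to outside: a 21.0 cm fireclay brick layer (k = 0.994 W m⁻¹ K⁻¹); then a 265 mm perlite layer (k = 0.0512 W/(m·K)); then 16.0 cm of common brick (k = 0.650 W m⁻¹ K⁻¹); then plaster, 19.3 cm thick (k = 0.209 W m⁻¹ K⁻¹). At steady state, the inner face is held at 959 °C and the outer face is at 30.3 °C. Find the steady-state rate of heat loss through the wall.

Resistance network (inner→outer):
  R_fireclay brick = L/(kA) = 0.210/(0.994·6.22) = 0.03397 K/W
  R_perlite = L/(kA) = 0.265/(0.0512·6.22) = 0.8321 K/W
  R_common brick = L/(kA) = 0.160/(0.650·6.22) = 0.03957 K/W
  R_plaster = L/(kA) = 0.193/(0.209·6.22) = 0.1485 K/W
ΣR = 0.03397 + 0.8321 + 0.03957 + 0.1485 = 1.054 K/W
Q = ΔT/ΣR = (959 °C − 30.3 °C)/1.054 = 881 W

Q = 881 W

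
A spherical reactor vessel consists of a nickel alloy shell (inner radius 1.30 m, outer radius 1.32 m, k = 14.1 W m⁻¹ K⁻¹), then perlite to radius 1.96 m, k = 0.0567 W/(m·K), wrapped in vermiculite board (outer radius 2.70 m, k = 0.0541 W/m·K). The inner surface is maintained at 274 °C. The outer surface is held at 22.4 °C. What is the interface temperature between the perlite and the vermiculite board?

Treat each layer as a resistance in series:
  R_nickel alloy = (1/1.30 − 1/1.32)/(4πk) = 0.01166/(4π·14.1) = 6.578×10^-5 K/W
  R_perlite = (1/1.32 − 1/1.96)/(4πk) = 0.2474/(4π·0.0567) = 0.3472 K/W
  R_vermiculite board = (1/1.96 − 1/2.70)/(4πk) = 0.1398/(4π·0.0541) = 0.2057 K/W
ΣR = 6.578×10^-5 + 0.3472 + 0.2057 = 0.5530 K/W
Q = ΔT/ΣR = (274 °C − 22.4 °C)/0.5530 = 455.0 W
From the inner boundary to the perlite/vermiculite board interface, ΣR_partial = 0.3473 K/W.
T_interface = T_in − Q·ΣR_partial = 274 °C − (455.0)(0.3473) = 116 °C

T = 116 °C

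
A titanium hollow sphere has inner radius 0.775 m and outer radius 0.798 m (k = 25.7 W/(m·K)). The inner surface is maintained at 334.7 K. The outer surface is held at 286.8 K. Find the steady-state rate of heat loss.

Q = 4πk·ΔT/(1/r₁ − 1/r₂) = 4π × 25.7 × 47.9 / (1/0.775 − 1/0.798) = 4.16×10^5 W

Q = 4.16×10^5 W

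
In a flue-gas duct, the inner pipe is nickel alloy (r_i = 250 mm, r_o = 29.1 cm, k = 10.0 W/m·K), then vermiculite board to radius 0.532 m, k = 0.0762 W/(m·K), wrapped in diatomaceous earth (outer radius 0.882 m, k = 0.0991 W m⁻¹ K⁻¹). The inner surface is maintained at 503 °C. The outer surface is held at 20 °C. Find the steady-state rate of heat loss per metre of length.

Q' = 233 W/m

Treat each layer as a resistance in series:
  R'_nickel alloy = ln(0.291/0.250)/(2πk) = 0.1519/(2π·10.0) = 0.002417 m·K/W
  R'_vermiculite board = ln(0.532/0.291)/(2πk) = 0.6033/(2π·0.0762) = 1.260 m·K/W
  R'_diatomaceous earth = ln(0.882/0.532)/(2πk) = 0.5055/(2π·0.0991) = 0.8119 m·K/W
ΣR = 0.002417 + 1.260 + 0.8119 = 2.074 m·K/W
Q' = ΔT/ΣR = (503 °C − 20 °C)/2.074 = 233 W/m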